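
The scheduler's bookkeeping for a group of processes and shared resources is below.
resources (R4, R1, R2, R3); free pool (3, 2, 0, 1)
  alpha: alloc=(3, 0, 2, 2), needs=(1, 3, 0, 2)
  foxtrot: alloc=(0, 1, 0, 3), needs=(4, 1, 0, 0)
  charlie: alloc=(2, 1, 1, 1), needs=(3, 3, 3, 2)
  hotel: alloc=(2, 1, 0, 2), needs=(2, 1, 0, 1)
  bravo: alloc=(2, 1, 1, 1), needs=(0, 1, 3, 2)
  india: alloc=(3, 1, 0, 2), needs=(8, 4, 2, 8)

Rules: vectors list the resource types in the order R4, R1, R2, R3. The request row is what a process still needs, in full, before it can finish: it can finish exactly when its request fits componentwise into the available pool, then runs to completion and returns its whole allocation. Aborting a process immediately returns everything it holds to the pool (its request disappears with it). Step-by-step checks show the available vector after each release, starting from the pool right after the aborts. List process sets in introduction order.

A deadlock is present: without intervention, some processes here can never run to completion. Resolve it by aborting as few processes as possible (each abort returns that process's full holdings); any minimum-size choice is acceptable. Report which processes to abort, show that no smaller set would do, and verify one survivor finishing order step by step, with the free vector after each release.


The answer: abort charlie.
Key observation: the deadlocked bravo becomes finishable only because charlie released (2, 1, 1, 1); it completes at step 3 below.
Minimality: the empty abort set fails — the state is deadlocked as it stands.
One survivor order: foxtrot, alpha, bravo, hotel, india. Step-by-step check (post-abort pool first):
  pool = (5, 3, 1, 2)
  foxtrot needs (4, 1, 0, 0) <= (5, 3, 1, 2) -> finishes; pool += (0, 1, 0, 3) = (5, 4, 1, 5)
  alpha needs (1, 3, 0, 2) <= (5, 4, 1, 5) -> finishes; pool += (3, 0, 2, 2) = (8, 4, 3, 7)
  bravo needs (0, 1, 3, 2) <= (8, 4, 3, 7) -> finishes; pool += (2, 1, 1, 1) = (10, 5, 4, 8)
  hotel needs (2, 1, 0, 1) <= (10, 5, 4, 8) -> finishes; pool += (2, 1, 0, 2) = (12, 6, 4, 10)
  india needs (8, 4, 2, 8) <= (12, 6, 4, 10) -> finishes; pool += (3, 1, 0, 2) = (15, 7, 4, 12)


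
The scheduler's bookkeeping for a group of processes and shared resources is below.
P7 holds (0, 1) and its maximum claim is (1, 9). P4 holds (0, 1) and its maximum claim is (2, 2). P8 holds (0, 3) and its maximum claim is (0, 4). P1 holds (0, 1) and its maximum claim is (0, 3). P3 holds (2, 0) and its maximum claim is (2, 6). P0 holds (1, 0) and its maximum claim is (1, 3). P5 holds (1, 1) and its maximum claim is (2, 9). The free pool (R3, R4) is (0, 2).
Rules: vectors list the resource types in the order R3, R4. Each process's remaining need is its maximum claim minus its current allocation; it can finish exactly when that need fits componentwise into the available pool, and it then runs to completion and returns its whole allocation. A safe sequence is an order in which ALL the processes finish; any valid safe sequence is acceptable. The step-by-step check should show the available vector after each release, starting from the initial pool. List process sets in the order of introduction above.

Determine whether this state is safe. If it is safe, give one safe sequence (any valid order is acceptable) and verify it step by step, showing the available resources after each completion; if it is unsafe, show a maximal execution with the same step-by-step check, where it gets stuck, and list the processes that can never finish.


The state is UNSAFE.
Key observation: once P8, P0, P1, P3, P4 finish, the pool peaks at (3, 7) — and every remaining process still needs more R4 than that.
A maximal execution: P8, P0, P1, P3, P4 — then nothing else fits. Step-by-step check:
  pool = (0, 2)
  P8 needs (0, 1) <= (0, 2) -> finishes; pool += (0, 3) = (0, 5)
  P0 needs (0, 3) <= (0, 5) -> finishes; pool += (1, 0) = (1, 5)
  P1 needs (0, 2) <= (1, 5) -> finishes; pool += (0, 1) = (1, 6)
  P3 needs (0, 6) <= (1, 6) -> finishes; pool += (2, 0) = (3, 6)
  P4 needs (2, 1) <= (3, 6) -> finishes; pool += (0, 1) = (3, 7)
  P7 still needs (1, 8) but only (3, 7) is free — short on R4
  P5 still needs (1, 8) but only (3, 7) is free — short on R4
Permanently blocked: P7 and P5.


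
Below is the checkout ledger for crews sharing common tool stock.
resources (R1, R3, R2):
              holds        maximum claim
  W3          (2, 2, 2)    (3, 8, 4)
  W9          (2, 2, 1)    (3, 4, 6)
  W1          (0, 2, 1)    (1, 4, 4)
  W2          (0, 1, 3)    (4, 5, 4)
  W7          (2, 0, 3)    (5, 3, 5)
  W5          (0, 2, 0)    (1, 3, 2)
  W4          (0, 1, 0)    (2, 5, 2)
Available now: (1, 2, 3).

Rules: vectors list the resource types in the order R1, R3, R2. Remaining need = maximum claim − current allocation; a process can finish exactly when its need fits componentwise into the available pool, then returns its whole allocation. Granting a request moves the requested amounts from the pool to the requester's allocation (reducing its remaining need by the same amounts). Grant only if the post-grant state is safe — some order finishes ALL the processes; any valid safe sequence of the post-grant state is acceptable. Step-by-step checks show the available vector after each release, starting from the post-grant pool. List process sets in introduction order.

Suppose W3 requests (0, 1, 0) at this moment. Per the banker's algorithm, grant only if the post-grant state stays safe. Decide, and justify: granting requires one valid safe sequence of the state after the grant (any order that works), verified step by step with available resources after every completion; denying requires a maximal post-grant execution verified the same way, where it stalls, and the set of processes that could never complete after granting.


GRANT — the state after the grant stays safe, e.g. via W5, W1, W3, W7, W2, W4, W9.
Key observation: with (1, 1, 3) left after the transfer, W5 can run at once — the state stays safe.
Step-by-step check of the post-grant state:
  pool = (1, 1, 3)
  W5 needs (1, 1, 2) <= (1, 1, 3) -> finishes; pool += (0, 2, 0) = (1, 3, 3)
  W1 needs (1, 2, 3) <= (1, 3, 3) -> finishes; pool += (0, 2, 1) = (1, 5, 4)
  W3 needs (1, 5, 2) <= (1, 5, 4) -> finishes; pool += (2, 3, 2) = (3, 8, 6)
  W7 needs (3, 3, 2) <= (3, 8, 6) -> finishes; pool += (2, 0, 3) = (5, 8, 9)
  W2 needs (4, 4, 1) <= (5, 8, 9) -> finishes; pool += (0, 1, 3) = (5, 9, 12)
  W4 needs (2, 4, 2) <= (5, 9, 12) -> finishes; pool += (0, 1, 0) = (5, 10, 12)
  W9 needs (1, 2, 5) <= (5, 10, 12) -> finishes; pool += (2, 2, 1) = (7, 12, 13)


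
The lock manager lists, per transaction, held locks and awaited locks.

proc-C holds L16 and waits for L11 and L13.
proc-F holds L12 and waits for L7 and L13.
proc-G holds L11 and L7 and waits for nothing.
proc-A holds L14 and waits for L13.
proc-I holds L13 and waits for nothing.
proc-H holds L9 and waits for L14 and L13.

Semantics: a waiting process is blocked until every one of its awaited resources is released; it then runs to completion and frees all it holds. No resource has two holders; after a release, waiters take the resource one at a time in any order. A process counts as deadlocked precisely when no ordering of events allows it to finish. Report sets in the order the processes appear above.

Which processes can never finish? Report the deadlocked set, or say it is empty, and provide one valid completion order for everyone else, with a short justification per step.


Nothing here is deadlocked.
Key observation: although several processes wait, no cycle exists — each chain bottoms out at a free runner.
One completion order for the rest: proc-I, proc-A, proc-G, proc-C, proc-F, proc-H.
Check, step by step:
  proc-I: no waits; runs immediately, freeing L13
  proc-A: everything it awaited (L13) is free; runs, freeing L14
  proc-G: no waits; runs immediately, freeing L11 and L7
  proc-C: everything it awaited (L11 and L13) is free; runs, freeing L16
  proc-F: everything it awaited (L7 and L13) is free; runs, freeing L12
  proc-H: everything it awaited (L14 and L13) is free; runs, freeing L9


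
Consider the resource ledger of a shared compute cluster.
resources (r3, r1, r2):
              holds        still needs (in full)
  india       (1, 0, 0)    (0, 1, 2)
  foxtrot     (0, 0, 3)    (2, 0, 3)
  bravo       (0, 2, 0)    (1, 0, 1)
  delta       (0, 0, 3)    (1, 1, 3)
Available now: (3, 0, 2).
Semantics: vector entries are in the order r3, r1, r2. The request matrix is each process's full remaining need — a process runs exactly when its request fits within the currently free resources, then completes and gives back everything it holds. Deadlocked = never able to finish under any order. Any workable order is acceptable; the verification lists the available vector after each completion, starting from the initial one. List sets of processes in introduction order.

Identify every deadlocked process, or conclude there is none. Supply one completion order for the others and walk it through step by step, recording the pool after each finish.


The deadlocked set is foxtrot and delta.
Key observation: no order helps: past bravo, india, the free pool tops out at (4, 2, 2), below what each blocked process needs in r2.
One completion order for the rest: bravo, india. Step-by-step check:
  pool = (3, 0, 2)
  run bravo (needs (1, 0, 1), free (3, 0, 2)); after release of (0, 2, 0) the pool is (3, 2, 2)
  run india (needs (0, 1, 2), free (3, 2, 2)); after release of (1, 0, 0) the pool is (4, 2, 2)
The blocked processes can never fit:
  foxtrot cannot run: need (2, 0, 3) vs free (4, 2, 2) (insufficient r2)
  delta cannot run: need (1, 1, 3) vs free (4, 2, 2) (insufficient r2)


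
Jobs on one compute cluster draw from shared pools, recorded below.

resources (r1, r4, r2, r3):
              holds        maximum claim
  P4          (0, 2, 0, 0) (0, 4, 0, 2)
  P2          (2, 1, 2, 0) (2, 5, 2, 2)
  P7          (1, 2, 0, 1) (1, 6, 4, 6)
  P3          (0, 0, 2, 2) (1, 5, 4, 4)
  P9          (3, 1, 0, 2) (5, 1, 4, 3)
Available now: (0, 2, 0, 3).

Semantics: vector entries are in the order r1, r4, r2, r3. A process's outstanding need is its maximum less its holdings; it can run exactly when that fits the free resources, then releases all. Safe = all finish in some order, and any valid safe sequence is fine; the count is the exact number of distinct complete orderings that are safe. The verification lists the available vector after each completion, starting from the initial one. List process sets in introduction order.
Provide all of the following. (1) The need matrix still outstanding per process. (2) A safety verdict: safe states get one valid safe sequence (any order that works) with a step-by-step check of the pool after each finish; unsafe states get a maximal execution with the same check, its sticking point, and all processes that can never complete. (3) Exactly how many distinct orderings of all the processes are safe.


(1) Remaining need (order r1, r4, r2, r3):
  P4: (0, 2, 0, 2)
  P2: (0, 4, 0, 2)
  P7: (0, 4, 4, 5)
  P3: (1, 5, 2, 2)
  P9: (2, 0, 4, 1)
(2) SAFE, for example via the order P4, P2, P3, P9, P7.
Key observation: at P4 the run first touches a limit — (0, 2, 0, 2) against (0, 2, 0, 3), exact on a resource it actually requests.
Walking it through:
  pool = (0, 2, 0, 3)
  P4 needs (0, 2, 0, 2) <= (0, 2, 0, 3) -> finishes; pool += (0, 2, 0, 0) = (0, 4, 0, 3)
  P2 needs (0, 4, 0, 2) <= (0, 4, 0, 3) -> finishes; pool += (2, 1, 2, 0) = (2, 5, 2, 3)
  P3 needs (1, 5, 2, 2) <= (2, 5, 2, 3) -> finishes; pool += (0, 0, 2, 2) = (2, 5, 4, 5)
  P9 needs (2, 0, 4, 1) <= (2, 5, 4, 5) -> finishes; pool += (3, 1, 0, 2) = (5, 6, 4, 7)
  P7 needs (0, 4, 4, 5) <= (5, 6, 4, 7) -> finishes; pool += (1, 2, 0, 1) = (6, 8, 4, 8)
(3) Exactly 2 of the possible complete orderings are safe sequences.


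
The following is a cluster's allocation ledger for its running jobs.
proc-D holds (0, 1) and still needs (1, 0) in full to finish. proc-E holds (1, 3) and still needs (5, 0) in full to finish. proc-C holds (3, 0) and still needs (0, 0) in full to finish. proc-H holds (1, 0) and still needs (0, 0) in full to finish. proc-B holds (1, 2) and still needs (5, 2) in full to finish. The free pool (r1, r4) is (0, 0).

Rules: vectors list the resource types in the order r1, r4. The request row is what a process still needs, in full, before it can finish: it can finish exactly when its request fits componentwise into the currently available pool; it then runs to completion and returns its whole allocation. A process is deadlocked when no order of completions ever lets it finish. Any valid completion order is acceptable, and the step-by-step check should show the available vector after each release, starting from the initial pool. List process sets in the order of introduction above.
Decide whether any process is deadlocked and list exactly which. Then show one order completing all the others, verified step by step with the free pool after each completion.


Deadlocked set: proc-E and proc-B.
Key observation: even finishing proc-H, proc-C, proc-D leaves just (4, 1) free — too little r1 for any of the remaining processes.
One completion order for the rest: proc-H, proc-C, proc-D. Verifying each step:
  pool = (0, 0)
  run proc-H (needs (0, 0), free (0, 0)); after release of (1, 0) the pool is (1, 0)
  run proc-C (needs (0, 0), free (1, 0)); after release of (3, 0) the pool is (4, 0)
  run proc-D (needs (1, 0), free (4, 0)); after release of (0, 1) the pool is (4, 1)
The blocked processes can never fit:
  proc-E still needs (5, 0) but only (4, 1) is free — short on r1
  proc-B still needs (5, 2) but only (4, 1) is free — short on r1 and r4


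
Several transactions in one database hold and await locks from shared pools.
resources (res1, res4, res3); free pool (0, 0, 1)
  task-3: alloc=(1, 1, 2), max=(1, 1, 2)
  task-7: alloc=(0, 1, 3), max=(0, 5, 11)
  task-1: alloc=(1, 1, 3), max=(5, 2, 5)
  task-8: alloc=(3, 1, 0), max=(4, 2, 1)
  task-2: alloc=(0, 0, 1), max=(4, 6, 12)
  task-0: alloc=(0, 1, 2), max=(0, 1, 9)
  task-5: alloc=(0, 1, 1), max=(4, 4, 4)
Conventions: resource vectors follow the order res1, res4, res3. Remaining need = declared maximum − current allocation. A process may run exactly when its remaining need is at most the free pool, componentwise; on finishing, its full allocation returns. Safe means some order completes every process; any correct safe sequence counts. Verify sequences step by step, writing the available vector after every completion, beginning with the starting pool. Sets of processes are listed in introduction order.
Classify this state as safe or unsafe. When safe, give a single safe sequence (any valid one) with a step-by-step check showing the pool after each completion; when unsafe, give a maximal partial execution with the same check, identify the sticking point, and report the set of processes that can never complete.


SAFE. One safe sequence: task-3, task-8, task-1, task-5, task-0, task-7, task-2.
Key observation: reading the order forward, task-8 is the first process whose need (1, 1, 1) meets the free pool (1, 1, 3) exactly on a resource it requests.
Step-by-step check:
  pool = (0, 0, 1)
  task-3: need (0, 0, 0) fits (0, 0, 1); releases (1, 1, 2), pool now (1, 1, 3)
  task-8: need (1, 1, 1) fits (1, 1, 3); releases (3, 1, 0), pool now (4, 2, 3)
  task-1: need (4, 1, 2) fits (4, 2, 3); releases (1, 1, 3), pool now (5, 3, 6)
  task-5: need (4, 3, 3) fits (5, 3, 6); releases (0, 1, 1), pool now (5, 4, 7)
  task-0: need (0, 0, 7) fits (5, 4, 7); releases (0, 1, 2), pool now (5, 5, 9)
  task-7: need (0, 4, 8) fits (5, 5, 9); releases (0, 1, 3), pool now (5, 6, 12)
  task-2: need (4, 6, 11) fits (5, 6, 12); releases (0, 0, 1), pool now (5, 6, 13)


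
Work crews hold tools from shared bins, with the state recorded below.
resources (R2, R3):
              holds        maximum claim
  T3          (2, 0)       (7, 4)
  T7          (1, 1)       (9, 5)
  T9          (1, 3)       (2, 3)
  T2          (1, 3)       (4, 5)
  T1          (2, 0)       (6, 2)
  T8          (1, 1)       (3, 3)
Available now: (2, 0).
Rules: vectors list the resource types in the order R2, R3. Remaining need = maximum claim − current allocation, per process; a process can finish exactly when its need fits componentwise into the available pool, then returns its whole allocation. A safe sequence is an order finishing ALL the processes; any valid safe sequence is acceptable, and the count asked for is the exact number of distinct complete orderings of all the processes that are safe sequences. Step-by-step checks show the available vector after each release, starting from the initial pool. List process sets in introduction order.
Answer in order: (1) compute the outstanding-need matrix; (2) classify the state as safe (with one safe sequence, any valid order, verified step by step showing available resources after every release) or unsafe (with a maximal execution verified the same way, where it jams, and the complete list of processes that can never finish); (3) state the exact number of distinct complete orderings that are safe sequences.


(1) Remaining need (order R2, R3):
  T3: (5, 4)
  T7: (8, 4)
  T9: (1, 0)
  T2: (3, 2)
  T1: (4, 2)
  T8: (2, 2)
(2) SAFE — a valid safe sequence is T9, T2, T8, T1, T3, T7.
Key observation: T2 is the earliest step where a requested resource binds exactly: need (3, 2), pool (3, 3) at its turn.
Step-by-step check:
  pool = (2, 0)
  T9: need (1, 0) fits (2, 0); releases (1, 3), pool now (3, 3)
  T2: need (3, 2) fits (3, 3); releases (1, 3), pool now (4, 6)
  T8: need (2, 2) fits (4, 6); releases (1, 1), pool now (5, 7)
  T1: need (4, 2) fits (5, 7); releases (2, 0), pool now (7, 7)
  T3: need (5, 4) fits (7, 7); releases (2, 0), pool now (9, 7)
  T7: need (8, 4) fits (9, 7); releases (1, 1), pool now (10, 8)
(3) Precisely 10 of the possible complete orderings are safe sequences.


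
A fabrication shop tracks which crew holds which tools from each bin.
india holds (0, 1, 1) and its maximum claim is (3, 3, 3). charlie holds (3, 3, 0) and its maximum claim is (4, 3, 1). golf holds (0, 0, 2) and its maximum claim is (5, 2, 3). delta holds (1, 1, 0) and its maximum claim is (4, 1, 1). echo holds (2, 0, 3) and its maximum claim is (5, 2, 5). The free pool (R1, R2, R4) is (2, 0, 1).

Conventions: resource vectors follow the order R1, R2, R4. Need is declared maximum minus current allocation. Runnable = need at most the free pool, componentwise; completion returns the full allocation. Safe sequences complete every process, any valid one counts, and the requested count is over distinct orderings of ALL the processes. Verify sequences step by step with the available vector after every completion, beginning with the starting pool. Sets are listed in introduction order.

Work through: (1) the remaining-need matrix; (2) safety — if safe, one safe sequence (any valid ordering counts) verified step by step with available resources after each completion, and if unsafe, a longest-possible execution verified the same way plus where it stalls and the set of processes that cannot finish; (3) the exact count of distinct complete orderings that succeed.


(1) Outstanding need per process (order R1, R2, R4):
  india: (3, 2, 2)
  charlie: (1, 0, 1)
  golf: (5, 2, 1)
  delta: (3, 0, 1)
  echo: (3, 2, 2)
(2) SAFE. One safe sequence: charlie, delta, golf, echo, india.
Key observation: reading the order forward, charlie is the first process whose need (1, 0, 1) meets the free pool (2, 0, 1) exactly on a resource it requests.
Walking it through:
  pool = (2, 0, 1)
  charlie: need (1, 0, 1) fits (2, 0, 1); releases (3, 3, 0), pool now (5, 3, 1)
  delta: need (3, 0, 1) fits (5, 3, 1); releases (1, 1, 0), pool now (6, 4, 1)
  golf: need (5, 2, 1) fits (6, 4, 1); releases (0, 0, 2), pool now (6, 4, 3)
  echo: need (3, 2, 2) fits (6, 4, 3); releases (2, 0, 3), pool now (8, 4, 6)
  india: need (3, 2, 2) fits (8, 4, 6); releases (0, 1, 1), pool now (8, 5, 7)
(3) Precisely 8 of the possible complete orderings are safe sequences.


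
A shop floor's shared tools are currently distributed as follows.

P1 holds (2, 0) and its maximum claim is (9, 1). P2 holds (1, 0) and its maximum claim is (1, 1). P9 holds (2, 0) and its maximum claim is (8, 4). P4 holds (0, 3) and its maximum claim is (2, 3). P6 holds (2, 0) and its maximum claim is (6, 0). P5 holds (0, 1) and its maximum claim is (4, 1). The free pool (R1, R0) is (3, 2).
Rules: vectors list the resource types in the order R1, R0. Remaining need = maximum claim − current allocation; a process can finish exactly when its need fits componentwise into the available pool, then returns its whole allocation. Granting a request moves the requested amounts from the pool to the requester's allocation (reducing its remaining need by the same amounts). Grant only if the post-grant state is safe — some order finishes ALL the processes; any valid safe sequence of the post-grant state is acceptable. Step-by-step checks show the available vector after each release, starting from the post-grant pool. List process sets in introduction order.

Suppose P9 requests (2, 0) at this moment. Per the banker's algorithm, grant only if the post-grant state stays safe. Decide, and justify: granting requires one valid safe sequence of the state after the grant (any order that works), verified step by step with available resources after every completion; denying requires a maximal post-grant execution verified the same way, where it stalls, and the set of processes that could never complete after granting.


DENY — the pretend-granted state is unsafe.
Key observation: the pool after P2, P4 is (2, 5); every surviving request exceeds it in R1, so progress ends there.
On the post-grant state, P2, P4 is a maximal run — nothing extends it. Check, step by step:
  pool = (1, 2)
  P2: need (0, 1) fits (1, 2); releases (1, 0), pool now (2, 2)
  P4: need (2, 0) fits (2, 2); releases (0, 3), pool now (2, 5)
  P1 still needs (7, 1) but only (2, 5) is free — short on R1
  P9 still needs (4, 4) but only (2, 5) is free — short on R1
  P6 still needs (4, 0) but only (2, 5) is free — short on R1
  P5 still needs (4, 0) but only (2, 5) is free — short on R1
Processes that could never finish after the grant: P1, P9, P6 and P5.


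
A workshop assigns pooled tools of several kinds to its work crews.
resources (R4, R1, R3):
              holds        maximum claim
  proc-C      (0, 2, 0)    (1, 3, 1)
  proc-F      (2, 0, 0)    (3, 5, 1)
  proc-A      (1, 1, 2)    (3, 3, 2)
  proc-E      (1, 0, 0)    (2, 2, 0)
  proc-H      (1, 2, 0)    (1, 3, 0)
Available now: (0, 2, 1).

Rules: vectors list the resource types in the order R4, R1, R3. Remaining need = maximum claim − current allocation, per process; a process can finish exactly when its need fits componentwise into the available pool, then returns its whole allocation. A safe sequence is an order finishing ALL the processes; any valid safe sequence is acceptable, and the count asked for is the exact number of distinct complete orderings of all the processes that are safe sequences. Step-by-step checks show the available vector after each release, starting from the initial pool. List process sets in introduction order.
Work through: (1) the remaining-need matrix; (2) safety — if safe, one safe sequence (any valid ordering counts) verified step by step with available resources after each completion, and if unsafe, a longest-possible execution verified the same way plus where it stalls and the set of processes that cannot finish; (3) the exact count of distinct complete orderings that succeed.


(1) Need matrix, components ordered R4, R1, R3:
  proc-C: (1, 1, 1)
  proc-F: (1, 5, 1)
  proc-A: (2, 2, 0)
  proc-E: (1, 2, 0)
  proc-H: (0, 1, 0)
(2) SAFE. One safe sequence: proc-H, proc-C, proc-F, proc-E, proc-A.
Key observation: at proc-C the run first touches a limit — (1, 1, 1) against (1, 4, 1), exact on a resource it actually requests.
Step-by-step check:
  pool = (0, 2, 1)
  proc-H needs (0, 1, 0) <= (0, 2, 1) -> finishes; pool += (1, 2, 0) = (1, 4, 1)
  proc-C needs (1, 1, 1) <= (1, 4, 1) -> finishes; pool += (0, 2, 0) = (1, 6, 1)
  proc-F needs (1, 5, 1) <= (1, 6, 1) -> finishes; pool += (2, 0, 0) = (3, 6, 1)
  proc-E needs (1, 2, 0) <= (3, 6, 1) -> finishes; pool += (1, 0, 0) = (4, 6, 1)
  proc-A needs (2, 2, 0) <= (4, 6, 1) -> finishes; pool += (1, 1, 2) = (5, 7, 3)
(3) Precisely 8 of the possible complete orderings are safe sequences.


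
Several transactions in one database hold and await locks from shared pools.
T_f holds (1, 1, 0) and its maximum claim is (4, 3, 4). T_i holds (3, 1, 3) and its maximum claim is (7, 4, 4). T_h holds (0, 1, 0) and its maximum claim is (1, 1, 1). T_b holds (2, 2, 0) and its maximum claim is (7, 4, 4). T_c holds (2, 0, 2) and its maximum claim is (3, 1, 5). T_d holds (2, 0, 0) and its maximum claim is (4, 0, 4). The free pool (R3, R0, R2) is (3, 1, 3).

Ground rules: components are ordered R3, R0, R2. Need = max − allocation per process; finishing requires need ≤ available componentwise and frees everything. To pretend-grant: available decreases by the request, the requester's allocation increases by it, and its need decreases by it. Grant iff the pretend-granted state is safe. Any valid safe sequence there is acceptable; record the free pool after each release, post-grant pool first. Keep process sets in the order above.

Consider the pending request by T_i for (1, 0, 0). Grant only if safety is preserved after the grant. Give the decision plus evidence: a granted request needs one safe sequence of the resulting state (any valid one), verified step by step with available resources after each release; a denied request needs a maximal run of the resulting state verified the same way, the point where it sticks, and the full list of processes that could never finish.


GRANT. The post-grant state is safe; one safe sequence: T_c, T_d, T_h, T_f, T_i, T_b.
Key observation: even at the reduced pool (2, 1, 3), T_c fits immediately, so safety survives the grant.
Check on the post-grant state, step by step:
  pool = (2, 1, 3)
  T_c needs (1, 1, 3) <= (2, 1, 3) -> finishes; pool += (2, 0, 2) = (4, 1, 5)
  T_d needs (2, 0, 4) <= (4, 1, 5) -> finishes; pool += (2, 0, 0) = (6, 1, 5)
  T_h needs (1, 0, 1) <= (6, 1, 5) -> finishes; pool += (0, 1, 0) = (6, 2, 5)
  T_f needs (3, 2, 4) <= (6, 2, 5) -> finishes; pool += (1, 1, 0) = (7, 3, 5)
  T_i needs (3, 3, 1) <= (7, 3, 5) -> finishes; pool += (4, 1, 3) = (11, 4, 8)
  T_b needs (5, 2, 4) <= (11, 4, 8) -> finishes; pool += (2, 2, 0) = (13, 6, 8)


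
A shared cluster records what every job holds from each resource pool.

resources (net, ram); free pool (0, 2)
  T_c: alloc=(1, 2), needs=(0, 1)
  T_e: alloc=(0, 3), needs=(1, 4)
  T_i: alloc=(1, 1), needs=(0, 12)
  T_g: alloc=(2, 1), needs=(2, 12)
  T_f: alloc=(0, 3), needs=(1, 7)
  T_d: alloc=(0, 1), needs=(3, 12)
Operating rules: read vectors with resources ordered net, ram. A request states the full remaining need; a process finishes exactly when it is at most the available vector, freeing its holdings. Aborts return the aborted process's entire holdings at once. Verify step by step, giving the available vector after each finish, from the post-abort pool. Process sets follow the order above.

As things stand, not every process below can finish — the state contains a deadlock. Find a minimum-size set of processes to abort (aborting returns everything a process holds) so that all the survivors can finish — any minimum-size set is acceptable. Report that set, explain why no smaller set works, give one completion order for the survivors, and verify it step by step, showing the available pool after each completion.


Minimum abort set: T_i and T_d.
Key observation: no ordering could ever have run T_g before the abort of T_i and T_d; with (1, 2) back in the pool it fits at step 4.
Why nothing smaller works — every single abort fails: T_c alone leaves T_i blocked (short on ram); T_e alone leaves T_i blocked (short on ram); T_i alone leaves T_g blocked (short on ram); T_g alone leaves T_i blocked (short on ram); T_f alone leaves T_i blocked (short on ram); T_d alone leaves T_i blocked (short on ram).
Survivors finish in the order: T_e, T_c, T_f, T_g. Check, step by step (pool after the aborts first):
  pool = (1, 4)
  run T_e (needs (1, 4), free (1, 4)); after release of (0, 3) the pool is (1, 7)
  run T_c (needs (0, 1), free (1, 7)); after release of (1, 2) the pool is (2, 9)
  run T_f (needs (1, 7), free (2, 9)); after release of (0, 3) the pool is (2, 12)
  run T_g (needs (2, 12), free (2, 12)); after release of (2, 1) the pool is (4, 13)


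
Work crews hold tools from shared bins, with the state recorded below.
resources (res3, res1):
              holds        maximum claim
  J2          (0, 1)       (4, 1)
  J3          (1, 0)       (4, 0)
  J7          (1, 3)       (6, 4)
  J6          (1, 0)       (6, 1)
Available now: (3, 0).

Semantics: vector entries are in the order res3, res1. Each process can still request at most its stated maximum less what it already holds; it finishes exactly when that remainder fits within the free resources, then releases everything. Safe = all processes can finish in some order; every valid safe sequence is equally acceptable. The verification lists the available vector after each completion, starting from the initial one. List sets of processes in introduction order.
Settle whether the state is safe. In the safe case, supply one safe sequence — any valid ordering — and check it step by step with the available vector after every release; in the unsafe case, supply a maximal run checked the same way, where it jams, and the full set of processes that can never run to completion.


UNSAFE.
Key observation: once J3, J2 finish, the pool peaks at (4, 1) — and every remaining process still needs more res3 than that.
A maximal execution: J3, J2 — then nothing else fits. Step-by-step check:
  pool = (3, 0)
  run J3 (needs (3, 0), free (3, 0)); after release of (1, 0) the pool is (4, 0)
  run J2 (needs (4, 0), free (4, 0)); after release of (0, 1) the pool is (4, 1)
  J7 still needs (5, 1) but only (4, 1) is free — short on res3
  J6 still needs (5, 1) but only (4, 1) is free — short on res3
Never able to finish: J7 and J6.


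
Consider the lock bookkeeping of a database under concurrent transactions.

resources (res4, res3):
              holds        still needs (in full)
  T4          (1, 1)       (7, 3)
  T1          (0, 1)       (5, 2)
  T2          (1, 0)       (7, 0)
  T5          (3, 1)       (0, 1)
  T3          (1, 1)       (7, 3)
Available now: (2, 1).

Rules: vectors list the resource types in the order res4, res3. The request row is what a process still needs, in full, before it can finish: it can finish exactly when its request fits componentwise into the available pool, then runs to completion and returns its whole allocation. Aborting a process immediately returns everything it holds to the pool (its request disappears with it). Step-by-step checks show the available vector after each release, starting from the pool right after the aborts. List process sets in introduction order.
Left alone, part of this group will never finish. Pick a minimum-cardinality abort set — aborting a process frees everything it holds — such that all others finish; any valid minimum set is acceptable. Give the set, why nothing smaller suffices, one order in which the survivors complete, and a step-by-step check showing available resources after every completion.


Abort T4 and T2.
Key observation: no ordering could ever have run T3 before the abort of T4 and T2; with (2, 1) back in the pool it fits at step 3.
Why nothing smaller works — every single abort fails: T4 alone leaves T2 blocked (short on res4); T1 alone leaves T4 blocked (short on res4); T2 alone leaves T4 blocked (short on res4); T5 alone leaves T4 blocked (short on res4); T3 alone leaves T4 blocked (short on res4).
The survivors complete as T5, T1, T3. Check, step by step (starting from the post-abort pool):
  pool = (4, 2)
  T5 needs (0, 1) <= (4, 2) -> finishes; pool += (3, 1) = (7, 3)
  T1 needs (5, 2) <= (7, 3) -> finishes; pool += (0, 1) = (7, 4)
  T3 needs (7, 3) <= (7, 4) -> finishes; pool += (1, 1) = (8, 5)


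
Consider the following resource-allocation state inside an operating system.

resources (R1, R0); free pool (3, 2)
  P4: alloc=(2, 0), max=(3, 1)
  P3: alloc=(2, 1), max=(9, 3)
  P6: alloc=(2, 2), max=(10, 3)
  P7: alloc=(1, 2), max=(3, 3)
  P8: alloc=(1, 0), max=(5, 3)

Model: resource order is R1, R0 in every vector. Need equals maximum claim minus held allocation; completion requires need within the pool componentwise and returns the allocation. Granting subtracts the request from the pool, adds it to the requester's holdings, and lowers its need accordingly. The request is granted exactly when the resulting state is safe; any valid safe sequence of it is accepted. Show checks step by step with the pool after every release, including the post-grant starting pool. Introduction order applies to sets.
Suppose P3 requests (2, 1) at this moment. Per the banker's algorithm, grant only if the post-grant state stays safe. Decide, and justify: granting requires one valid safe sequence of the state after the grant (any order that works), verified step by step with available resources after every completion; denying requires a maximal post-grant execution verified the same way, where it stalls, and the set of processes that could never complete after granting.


GRANT. The post-grant state is safe; one safe sequence: P4, P7, P8, P3, P6.
Key observation: (1, 1) free after granting still covers P4 first, and each release covers the next.
Check on the post-grant state, step by step:
  pool = (1, 1)
  run P4 (needs (1, 1), free (1, 1)); after release of (2, 0) the pool is (3, 1)
  run P7 (needs (2, 1), free (3, 1)); after release of (1, 2) the pool is (4, 3)
  run P8 (needs (4, 3), free (4, 3)); after release of (1, 0) the pool is (5, 3)
  run P3 (needs (5, 1), free (5, 3)); after release of (4, 2) the pool is (9, 5)
  run P6 (needs (8, 1), free (9, 5)); after release of (2, 2) the pool is (11, 7)


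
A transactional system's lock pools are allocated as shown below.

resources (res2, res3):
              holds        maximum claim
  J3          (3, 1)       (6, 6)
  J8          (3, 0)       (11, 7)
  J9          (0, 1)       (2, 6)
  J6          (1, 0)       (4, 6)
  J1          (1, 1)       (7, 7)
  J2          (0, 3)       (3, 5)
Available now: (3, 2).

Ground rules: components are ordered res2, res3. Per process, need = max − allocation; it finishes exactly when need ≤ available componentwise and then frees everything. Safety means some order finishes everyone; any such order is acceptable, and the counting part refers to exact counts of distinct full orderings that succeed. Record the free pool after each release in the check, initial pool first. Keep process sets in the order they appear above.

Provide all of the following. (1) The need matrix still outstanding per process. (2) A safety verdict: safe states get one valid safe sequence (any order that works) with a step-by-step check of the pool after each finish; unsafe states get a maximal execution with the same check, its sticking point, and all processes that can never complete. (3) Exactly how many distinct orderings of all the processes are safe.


(1) Need matrix, components ordered res2, res3:
  J3: (3, 5)
  J8: (8, 7)
  J9: (2, 5)
  J6: (3, 6)
  J1: (6, 6)
  J2: (3, 2)
(2) The state is SAFE; one workable sequence: J2, J9, J3, J1, J6, J8.
Key observation: the order's first zero-slack moment is J2 ((3, 2) needed, (3, 2) free — a requested resource with nothing to spare).
Walking it through:
  pool = (3, 2)
  J2: need (3, 2) fits (3, 2); releases (0, 3), pool now (3, 5)
  J9: need (2, 5) fits (3, 5); releases (0, 1), pool now (3, 6)
  J3: need (3, 5) fits (3, 6); releases (3, 1), pool now (6, 7)
  J1: need (6, 6) fits (6, 7); releases (1, 1), pool now (7, 8)
  J6: need (3, 6) fits (7, 8); releases (1, 0), pool now (8, 8)
  J8: need (8, 7) fits (8, 8); releases (3, 0), pool now (11, 8)
(3) The exact count: 11 of the possible complete orderings are safe sequences.


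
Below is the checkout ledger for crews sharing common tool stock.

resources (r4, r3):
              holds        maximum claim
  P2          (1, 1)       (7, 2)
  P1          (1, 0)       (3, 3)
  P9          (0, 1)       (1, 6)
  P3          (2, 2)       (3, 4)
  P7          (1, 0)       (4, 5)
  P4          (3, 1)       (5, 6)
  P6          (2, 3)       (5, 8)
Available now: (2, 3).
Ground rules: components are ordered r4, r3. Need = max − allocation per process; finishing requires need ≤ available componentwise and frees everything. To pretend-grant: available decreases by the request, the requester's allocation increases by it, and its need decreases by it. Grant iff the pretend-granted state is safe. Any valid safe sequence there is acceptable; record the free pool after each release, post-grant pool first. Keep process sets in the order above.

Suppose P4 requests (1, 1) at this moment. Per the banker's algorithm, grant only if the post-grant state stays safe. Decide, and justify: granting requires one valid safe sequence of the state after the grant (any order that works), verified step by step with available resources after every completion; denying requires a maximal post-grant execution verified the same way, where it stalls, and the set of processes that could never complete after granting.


GRANT — the state after the grant stays safe, e.g. via P3, P4, P7, P9, P6, P2, P1.
Key observation: with (1, 2) left after the transfer, P3 can run at once — the state stays safe.
Verifying the post-grant state step by step:
  pool = (1, 2)
  P3: need (1, 2) fits (1, 2); releases (2, 2), pool now (3, 4)
  P4: need (1, 4) fits (3, 4); releases (4, 2), pool now (7, 6)
  P7: need (3, 5) fits (7, 6); releases (1, 0), pool now (8, 6)
  P9: need (1, 5) fits (8, 6); releases (0, 1), pool now (8, 7)
  P6: need (3, 5) fits (8, 7); releases (2, 3), pool now (10, 10)
  P2: need (6, 1) fits (10, 10); releases (1, 1), pool now (11, 11)
  P1: need (2, 3) fits (11, 11); releases (1, 0), pool now (12, 11)


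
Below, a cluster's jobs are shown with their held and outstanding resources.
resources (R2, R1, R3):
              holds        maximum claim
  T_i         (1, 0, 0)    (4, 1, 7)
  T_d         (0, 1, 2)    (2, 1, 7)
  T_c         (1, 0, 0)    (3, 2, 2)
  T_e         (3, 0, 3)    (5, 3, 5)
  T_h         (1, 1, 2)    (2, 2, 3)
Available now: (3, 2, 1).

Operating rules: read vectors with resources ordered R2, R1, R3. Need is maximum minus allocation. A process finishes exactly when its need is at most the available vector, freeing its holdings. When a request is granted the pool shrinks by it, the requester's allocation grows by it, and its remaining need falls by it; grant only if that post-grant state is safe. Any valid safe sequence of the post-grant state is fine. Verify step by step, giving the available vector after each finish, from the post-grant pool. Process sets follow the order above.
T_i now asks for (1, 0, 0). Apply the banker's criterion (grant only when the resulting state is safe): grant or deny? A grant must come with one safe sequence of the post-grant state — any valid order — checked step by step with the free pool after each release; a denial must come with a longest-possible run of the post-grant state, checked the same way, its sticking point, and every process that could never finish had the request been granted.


GRANT: granting preserves safety; a valid post-grant sequence is T_h, T_e, T_c, T_d, T_i.
Key observation: the grant leaves (2, 2, 1) free — enough for T_h, whose release restarts the cascade.
Check on the post-grant state, step by step:
  pool = (2, 2, 1)
  T_h: need (1, 1, 1) fits (2, 2, 1); releases (1, 1, 2), pool now (3, 3, 3)
  T_e: need (2, 3, 2) fits (3, 3, 3); releases (3, 0, 3), pool now (6, 3, 6)
  T_c: need (2, 2, 2) fits (6, 3, 6); releases (1, 0, 0), pool now (7, 3, 6)
  T_d: need (2, 0, 5) fits (7, 3, 6); releases (0, 1, 2), pool now (7, 4, 8)
  T_i: need (2, 1, 7) fits (7, 4, 8); releases (2, 0, 0), pool now (9, 4, 8)


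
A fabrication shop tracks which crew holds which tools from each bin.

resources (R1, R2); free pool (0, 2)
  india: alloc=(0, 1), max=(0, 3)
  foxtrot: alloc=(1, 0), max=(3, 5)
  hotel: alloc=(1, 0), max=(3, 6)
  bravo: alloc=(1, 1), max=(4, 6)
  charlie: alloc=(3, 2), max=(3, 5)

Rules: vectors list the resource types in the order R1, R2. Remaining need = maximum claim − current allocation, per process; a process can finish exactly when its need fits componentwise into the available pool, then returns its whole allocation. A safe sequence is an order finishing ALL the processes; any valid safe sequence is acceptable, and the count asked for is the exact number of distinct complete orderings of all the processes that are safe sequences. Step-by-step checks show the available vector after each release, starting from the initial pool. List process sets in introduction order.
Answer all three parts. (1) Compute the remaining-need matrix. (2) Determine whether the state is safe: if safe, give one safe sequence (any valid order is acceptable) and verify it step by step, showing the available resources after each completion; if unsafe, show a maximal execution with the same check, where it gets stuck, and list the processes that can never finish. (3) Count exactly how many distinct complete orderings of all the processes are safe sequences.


(1) Need matrix, components ordered R1, R2:
  india: (0, 2)
  foxtrot: (2, 5)
  hotel: (2, 6)
  bravo: (3, 5)
  charlie: (0, 3)
(2) The state is SAFE; one workable sequence: india, charlie, bravo, foxtrot, hotel.
Key observation: reading the order forward, india is the first process whose need (0, 2) meets the free pool (0, 2) exactly on a resource it requests.
Verifying each step:
  pool = (0, 2)
  india: need (0, 2) fits (0, 2); releases (0, 1), pool now (0, 3)
  charlie: need (0, 3) fits (0, 3); releases (3, 2), pool now (3, 5)
  bravo: need (3, 5) fits (3, 5); releases (1, 1), pool now (4, 6)
  foxtrot: need (2, 5) fits (4, 6); releases (1, 0), pool now (5, 6)
  hotel: need (2, 6) fits (5, 6); releases (1, 0), pool now (6, 6)
(3) Precisely 3 of the possible complete orderings are safe sequences.
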